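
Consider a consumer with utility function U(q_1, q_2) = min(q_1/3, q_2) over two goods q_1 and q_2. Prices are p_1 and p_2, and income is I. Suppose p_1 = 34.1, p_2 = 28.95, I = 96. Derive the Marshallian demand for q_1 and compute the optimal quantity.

With perfect complements, no substitution: consume in ratio q_1:q_2 = 3:1.
Budget: p_1·q_1 + p_2·(1/3)·q_1 = I, so (3·p_1 + p_2)·q_1 = 3·I.
Demand: q_1*(p_1,p_2,I) = 3·I/(3·p_1 + p_2), q_2* = I/(3·p_1 + p_2).
Here 3·34.1 + 28.95 = 131.25, giving q_1* = 2.1943.

q_1* = 2.1943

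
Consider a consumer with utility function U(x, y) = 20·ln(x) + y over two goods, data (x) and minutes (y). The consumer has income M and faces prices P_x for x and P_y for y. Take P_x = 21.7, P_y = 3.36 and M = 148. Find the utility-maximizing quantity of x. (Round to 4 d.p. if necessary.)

Set MRS = P_x/P_y: (20/x)/1 = P_x/P_y.
So x*(P_x,P_y) = 20·P_y/P_x, independent of income; and y* = (M − 20·P_y)/P_y.
At the given prices: x* = 20·3.36/21.7 = 3.0968.

x* = 3.0968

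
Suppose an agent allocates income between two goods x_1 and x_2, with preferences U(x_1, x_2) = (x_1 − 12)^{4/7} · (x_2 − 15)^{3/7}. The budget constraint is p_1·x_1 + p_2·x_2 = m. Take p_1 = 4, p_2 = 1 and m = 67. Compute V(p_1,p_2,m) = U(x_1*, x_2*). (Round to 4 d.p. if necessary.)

This is Cobb-Douglas in (x_1−12, x_2−15): tangency gives 4/7·p_2·(x_2−15) = 3/7·p_1·(x_1−12).
After buying the subsistence bundle (12, 15), a share 4/7 of the remaining income goes to x_1: x_1* = 12 + 4/7·(m − 12p_1 − 15p_2)/p_1.
Discretionary income = 67 − 12·4 − 15·1 = 4; x_1* = 12 + 4/7·4/4 = 12.5714; x_2* = 15 + 3/7·4/1 = 16.7143.
Utility at the optimum: U(12.5714, 16.7143) = 0.915.

V = 0.915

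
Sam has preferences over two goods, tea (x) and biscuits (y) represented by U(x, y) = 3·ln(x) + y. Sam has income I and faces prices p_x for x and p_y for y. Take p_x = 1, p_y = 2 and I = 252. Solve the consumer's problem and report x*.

x* = 6

At the given prices: x* = 3·2/1 = 6.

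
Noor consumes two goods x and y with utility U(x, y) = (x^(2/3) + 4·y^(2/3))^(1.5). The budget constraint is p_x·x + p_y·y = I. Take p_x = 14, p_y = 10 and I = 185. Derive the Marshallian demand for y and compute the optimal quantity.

y* = 18.3537

MRS = MU_x/MU_y = (1/4)·(y/x)^(1/3). Set equal to p_x/p_y.
Solve for the ratio: y/x = [4·p_x/p_y]^(3).
Substitute y = (y/x)·x into the budget: x* = I/(p_x + p_y·(y/x)).
Numerically y/x = 175.616, so x* = 185/(14 + 10·175.616) = 0.1045 and y* = 175.616·0.1045 = 18.3537.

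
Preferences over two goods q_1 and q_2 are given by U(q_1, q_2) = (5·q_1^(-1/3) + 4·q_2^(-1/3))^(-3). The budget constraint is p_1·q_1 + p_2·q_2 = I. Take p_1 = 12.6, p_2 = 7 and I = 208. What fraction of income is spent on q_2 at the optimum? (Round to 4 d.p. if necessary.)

share on q_2 = 0.4221

MRS = MU_q_1/MU_q_2 = (5/4)·(q_2/q_1)^(4/3). Set equal to p_1/p_2.
Solve for the ratio: q_2/q_1 = [(4/5)·p_1/p_2]^(0.75).
With the ratio pinned down, the budget gives q_1* = I/(p_1 + p_2·(q_2/q_1)) and q_2* = (q_2/q_1)·q_1*.
Numerically q_2/q_1 = 1.314534, so q_1* = 208/(12.6 + 7·1.314534) = 9.5405 and q_2* = 1.314534·9.5405 = 12.5413.
Expenditure on q_2: 7·12.5413 = 87.7894; share = 0.4221.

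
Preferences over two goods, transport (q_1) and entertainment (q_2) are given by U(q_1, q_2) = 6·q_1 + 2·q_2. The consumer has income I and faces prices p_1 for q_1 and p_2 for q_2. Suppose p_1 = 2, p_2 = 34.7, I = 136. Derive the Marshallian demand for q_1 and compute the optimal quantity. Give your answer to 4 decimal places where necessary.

q_1* = 68

Perfect substitutes: compare marginal utility per dollar. 6/p_1 vs 2/p_2 → 3 vs 0.0576.
q_1 gives more utility per dollar, so spend all income on q_1: q_1* = I/p_1, q_2* = 0.
Numerically: q_1* = 68, q_2* = 0.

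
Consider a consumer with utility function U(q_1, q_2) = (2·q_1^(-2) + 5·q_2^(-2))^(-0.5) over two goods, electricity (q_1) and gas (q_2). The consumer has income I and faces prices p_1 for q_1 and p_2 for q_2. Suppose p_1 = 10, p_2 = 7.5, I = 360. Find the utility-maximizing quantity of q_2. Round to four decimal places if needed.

q_2* = 25.3622

From the CES first-order condition, (2/5)·(q_2/q_1)^(3) = p_1/p_2.
Solve for the ratio: q_2/q_1 = [(5/2)·p_1/p_2]^(1/3).
With the ratio pinned down, the budget gives q_1* = I/(p_1 + p_2·(q_2/q_1)) and q_2* = (q_2/q_1)·q_1*.
Numerically q_2/q_1 = 1.493802, so q_1* = 360/(10 + 7.5·1.493802) = 16.9783 and q_2* = 1.493802·16.9783 = 25.3622.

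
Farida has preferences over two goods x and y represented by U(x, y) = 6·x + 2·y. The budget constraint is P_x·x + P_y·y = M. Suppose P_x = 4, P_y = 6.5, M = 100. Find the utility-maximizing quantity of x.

x* = 25

Linear utility — the consumer picks whichever good has higher MU/price: 6/4 = 1.5 vs 2/6.5 = 0.3077.
x gives more utility per dollar, so spend all income on x: x* = M/P_x, y* = 0.
Numerically: x* = 25, y* = 0.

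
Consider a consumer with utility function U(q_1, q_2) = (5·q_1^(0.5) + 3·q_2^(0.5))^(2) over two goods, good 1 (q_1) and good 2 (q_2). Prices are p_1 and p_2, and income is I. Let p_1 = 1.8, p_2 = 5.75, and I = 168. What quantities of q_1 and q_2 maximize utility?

q_1* = 83.8804, q_2* = 2.9592

From the CES first-order condition, (5/3)·(q_2/q_1)^(0.5) = p_1/p_2.
Hence q_2/q_1 = ((3/5)·p_1/p_2)^(1/(0.5)), i.e. raised to the 2 power.
Substitute q_2 = (q_2/q_1)·q_1 into the budget: q_1* = I/(p_1 + p_2·(q_2/q_1)).
Numerically q_2/q_1 = 0.035279, so q_1* = 168/(1.8 + 5.75·0.035279) = 83.8804 and q_2* = 0.035279·83.8804 = 2.9592.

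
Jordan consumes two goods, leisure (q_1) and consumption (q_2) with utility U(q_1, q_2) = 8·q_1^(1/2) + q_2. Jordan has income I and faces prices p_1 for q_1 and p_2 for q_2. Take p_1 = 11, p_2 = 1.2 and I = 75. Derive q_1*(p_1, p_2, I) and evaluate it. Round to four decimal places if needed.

Set MRS = p_1/p_2: 4·q_1^(−1/2) = p_1/p_2.
Thus q_1* = (4·p_2/p_1)² — independent of I — with the rest of income spent on q_2.
Plugging in: q_1* = (4·1.2/11)² = 0.1904.

q_1* = 0.1904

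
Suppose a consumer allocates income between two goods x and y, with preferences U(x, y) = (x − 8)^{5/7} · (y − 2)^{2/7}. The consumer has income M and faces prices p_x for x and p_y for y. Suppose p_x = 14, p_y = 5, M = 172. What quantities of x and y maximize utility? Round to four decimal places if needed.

x* = 10.551, y* = 4.8571

Discretionary income = 172 − 8·14 − 2·5 = 50; x* = 8 + 5/7·50/14 = 10.551; y* = 2 + 2/7·50/5 = 4.8571.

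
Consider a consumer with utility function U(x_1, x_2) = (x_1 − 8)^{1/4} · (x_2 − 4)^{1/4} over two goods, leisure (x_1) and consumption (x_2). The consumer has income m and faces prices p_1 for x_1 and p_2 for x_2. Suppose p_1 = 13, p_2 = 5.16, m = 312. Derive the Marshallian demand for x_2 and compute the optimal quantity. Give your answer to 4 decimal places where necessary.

After buying the subsistence bundle (8, 4), a share 0.5 of the remaining income goes to x_1: x_1* = 8 + 0.5·(m − 8p_1 − 4p_2)/p_1.
Discretionary income = 312 − 8·13 − 4·5.16 = 187.36; x_2* = 4 + 0.5·187.36/5.16 = 22.155.

x_2* = 22.155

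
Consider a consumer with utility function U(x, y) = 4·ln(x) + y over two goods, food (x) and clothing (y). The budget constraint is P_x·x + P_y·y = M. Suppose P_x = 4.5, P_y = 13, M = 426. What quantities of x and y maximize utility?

x* = 11.5556, y* = 28.7692

MU_x = 4/x, MU_y = 1. Tangency: 4/x = P_x/P_y.
So x*(P_x,P_y) = 4·P_y/P_x, independent of income; and y* = (M − 4·P_y)/P_y.
At the given prices: x* = 4·13/4.5 = 11.5556, and y* = 28.7692.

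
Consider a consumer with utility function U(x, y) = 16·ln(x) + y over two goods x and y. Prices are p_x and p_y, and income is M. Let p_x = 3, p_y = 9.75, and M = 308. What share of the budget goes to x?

share on x = 0.5065

Set MRS = p_x/p_y: (16/x)/1 = p_x/p_y.
So x*(p_x,p_y) = 16·p_y/p_x, independent of income; and y* = (M − 16·p_y)/p_y.
At the given prices: x* = 16·9.75/3 = 52, and y* = 15.5897.
Expenditure on x: 3·52 = 156; share = 0.5065.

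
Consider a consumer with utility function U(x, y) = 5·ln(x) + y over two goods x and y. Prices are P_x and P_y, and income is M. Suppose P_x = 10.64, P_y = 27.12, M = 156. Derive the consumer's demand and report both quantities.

x* = 12.7444, y* = 0.7522

Set MRS = P_x/P_y: (5/x)/1 = P_x/P_y.
So x*(P_x,P_y) = 5·P_y/P_x, independent of income; and y* = (M − 5·P_y)/P_y.
At the given prices: x* = 5·27.12/10.64 = 12.7444, and y* = 0.7522.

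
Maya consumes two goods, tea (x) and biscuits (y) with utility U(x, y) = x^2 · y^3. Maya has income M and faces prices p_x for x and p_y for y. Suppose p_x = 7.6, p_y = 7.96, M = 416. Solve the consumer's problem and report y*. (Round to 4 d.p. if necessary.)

MU_x/MU_y = (2·y)/(3·x); tangency sets this equal to p_x/p_y.
So 2·p_y·y = 3·p_x·x; combined with the budget, a share 0.4 of income goes to x.
Demand: x*(p_x,p_y,M) = 0.4·M/p_x and y* = 0.6·M/p_y.
At p_x=7.6, p_y=7.96, M=416: y* = 0.6·416/7.96 = 31.3568.

y* = 31.3568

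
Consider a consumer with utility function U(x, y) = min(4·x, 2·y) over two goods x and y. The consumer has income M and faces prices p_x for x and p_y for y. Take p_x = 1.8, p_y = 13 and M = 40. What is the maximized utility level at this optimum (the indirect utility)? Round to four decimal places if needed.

V = 5.7554

Here 2·1.8 + 4·13 = 55.6, giving x* = 1.4388 and y* = 2.8777.
Utility at the optimum: U(1.4388, 2.8777) = 5.7554.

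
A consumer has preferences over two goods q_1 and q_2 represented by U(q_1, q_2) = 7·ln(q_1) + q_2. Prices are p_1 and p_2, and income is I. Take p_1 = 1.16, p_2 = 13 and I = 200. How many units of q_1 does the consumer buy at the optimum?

q_1* = 78.4483

MU_q_1 = 7/q_1, MU_q_2 = 1. Tangency: 7/q_1 = p_1/p_2.
So q_1*(p_1,p_2) = 7·p_2/p_1, independent of income; and q_2* = (I − 7·p_2)/p_2.
At the given prices: q_1* = 7·13/1.16 = 78.4483.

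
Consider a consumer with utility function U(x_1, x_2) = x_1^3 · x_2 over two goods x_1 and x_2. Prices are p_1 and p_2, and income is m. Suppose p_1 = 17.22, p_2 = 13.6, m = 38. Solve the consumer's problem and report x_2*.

x_2* = 0.6985

The MRS is 3·x_2/x_1. Set MRS = p_1/p_2.
So 3·p_2·x_2 = p_1·x_1; combined with the budget, a share 0.75 of income goes to x_1.
Demand: x_1*(p_1,p_2,m) = 0.75·m/p_1 and x_2* = 0.25·m/p_2.
At p_1=17.22, p_2=13.6, m=38: x_2* = 0.25·38/13.6 = 0.6985.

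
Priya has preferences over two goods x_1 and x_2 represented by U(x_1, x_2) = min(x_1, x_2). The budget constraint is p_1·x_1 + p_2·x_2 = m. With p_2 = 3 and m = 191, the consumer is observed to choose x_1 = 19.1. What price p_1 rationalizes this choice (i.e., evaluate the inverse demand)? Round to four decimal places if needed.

With perfect complements, no substitution: consume in ratio x_1:x_2 = 1:1.
Budget: p_1·x_1 + p_2·x_1 = m, so (p_1 + p_2)·x_1 = m.
Demand: x_1*(p_1,p_2,m) = m/(p_1 + p_2), x_2* = m/(p_1 + p_2).
Set x_1* = 19.1 in the demand function and solve for p_1: p_1 = 7.

p_1 = 7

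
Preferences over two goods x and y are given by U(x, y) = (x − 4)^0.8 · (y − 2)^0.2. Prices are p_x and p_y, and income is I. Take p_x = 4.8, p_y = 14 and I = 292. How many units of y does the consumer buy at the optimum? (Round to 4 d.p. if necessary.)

y* = 5.4971

Let x' = x−4, y' = y−2. MRS = 4·y'/x' = p_x/p_y.
After buying the subsistence bundle (4, 2), a share 0.8 of the remaining income goes to x: x* = 4 + 0.8·(I − 4p_x − 2p_y)/p_x.
Discretionary income = 292 − 4·4.8 − 2·14 = 244.8; y* = 2 + 0.2·244.8/14 = 5.4971.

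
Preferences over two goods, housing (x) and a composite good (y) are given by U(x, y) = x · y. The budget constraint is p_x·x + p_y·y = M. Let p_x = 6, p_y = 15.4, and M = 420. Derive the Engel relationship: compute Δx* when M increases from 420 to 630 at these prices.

MU_x/MU_y = (y)/(x); tangency sets this equal to p_x/p_y.
Rearranging, p_y·y = p_x·x. Substituting into the budget gives p_x·x·(1 + 1) = M.
Demand: x*(p_x,p_y,M) = 0.5·M/p_x and y* = 0.5·M/p_y.
At p_x=6, p_y=15.4, M=420: x* = 0.5·420/6 = 35.
At M' = 630: x* = 52.5. Change: 52.5 − 35 = 17.5.

Δx* = 17.5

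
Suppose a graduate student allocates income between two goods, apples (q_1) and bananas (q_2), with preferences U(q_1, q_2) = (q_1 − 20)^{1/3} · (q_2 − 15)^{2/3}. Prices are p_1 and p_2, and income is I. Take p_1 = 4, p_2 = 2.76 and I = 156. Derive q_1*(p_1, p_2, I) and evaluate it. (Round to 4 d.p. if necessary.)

MRS = (1/2)·(q_2−15)/(q_1−20). Tangency with p_1/p_2 gives q_2−15 = 2·(p_1/p_2)·(q_1−20).
Substituting into the budget: q_1* = 20 + 1/3·(I − 20·p_1 − 15·p_2)/p_1, and q_2* = 15 + 2/3·(…)/p_2.
Discretionary income = 156 − 20·4 − 15·2.76 = 34.6; q_1* = 20 + 1/3·34.6/4 = 22.8833.

q_1* = 22.8833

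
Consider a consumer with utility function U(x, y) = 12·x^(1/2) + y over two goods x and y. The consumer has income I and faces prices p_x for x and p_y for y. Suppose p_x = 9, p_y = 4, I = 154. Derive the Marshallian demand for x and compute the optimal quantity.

x* = 7.1111

Set MRS = p_x/p_y: 6·x^(−1/2) = p_x/p_y.
Solve: √x = 6·p_y/p_x, so x*(p_x,p_y) = (6·p_y/p_x)², and y* = (I − p_x·x*)/p_y.
Plugging in: x* = (6·4/9)² = 7.1111.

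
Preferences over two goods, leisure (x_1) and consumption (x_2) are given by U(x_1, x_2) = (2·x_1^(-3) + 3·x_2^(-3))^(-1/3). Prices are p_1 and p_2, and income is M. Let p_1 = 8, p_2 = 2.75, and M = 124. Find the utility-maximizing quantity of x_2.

From the CES first-order condition, (2/3)·(x_2/x_1)^(4) = p_1/p_2.
Hence x_2/x_1 = ((3/2)·p_1/p_2)^(1/(4)), i.e. raised to the 0.25 power.
With the ratio pinned down, the budget gives x_1* = M/(p_1 + p_2·(x_2/x_1)) and x_2* = (x_2/x_1)·x_1*.
Numerically x_2/x_1 = 1.445314, so x_1* = 124/(8 + 2.75·1.445314) = 10.3552 and x_2* = 1.445314·10.3552 = 14.9666.

x_2* = 14.9666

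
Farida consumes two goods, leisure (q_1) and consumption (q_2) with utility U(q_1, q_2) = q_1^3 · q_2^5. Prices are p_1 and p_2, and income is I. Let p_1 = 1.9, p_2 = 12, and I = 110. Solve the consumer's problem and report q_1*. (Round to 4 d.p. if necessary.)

q_1* = 21.7105

Tangency: MRS = (3/5)·q_2/q_1 = p_1/p_2.
So 3·p_2·q_2 = 5·p_1·q_1; combined with the budget, a share 0.375 of income goes to q_1.
Demand: q_1*(p_1,p_2,I) = 0.375·I/p_1 and q_2* = 0.625·I/p_2.
At p_1=1.9, p_2=12, I=110: q_1* = 0.375·110/1.9 = 21.7105.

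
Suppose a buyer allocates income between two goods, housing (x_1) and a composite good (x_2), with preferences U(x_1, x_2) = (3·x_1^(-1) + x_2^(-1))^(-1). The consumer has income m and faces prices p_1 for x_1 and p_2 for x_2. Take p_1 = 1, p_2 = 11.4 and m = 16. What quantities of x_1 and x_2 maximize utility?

MRS = MU_x_1/MU_x_2 = 3·(x_2/x_1)^(2). Set equal to p_1/p_2.
Solve for the ratio: x_2/x_1 = [(1/3)·p_1/p_2]^(0.5).
With the ratio pinned down, the budget gives x_1* = m/(p_1 + p_2·(x_2/x_1)) and x_2* = (x_2/x_1)·x_1*.
Numerically x_2/x_1 = 0.170996, so x_1* = 16/(1 + 11.4·0.170996) = 5.4249 and x_2* = 0.170996·5.4249 = 0.9276.

x_1* = 5.4249, x_2* = 0.9276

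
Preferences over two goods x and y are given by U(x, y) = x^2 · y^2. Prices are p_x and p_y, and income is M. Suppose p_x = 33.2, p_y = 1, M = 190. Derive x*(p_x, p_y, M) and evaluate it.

Tangency: MRS = y/x = p_x/p_y.
Rearranging, p_y·y = p_x·x. Substituting into the budget gives p_x·x·(1 + 1) = M.
Demand: x*(p_x,p_y,M) = 0.5·M/p_x and y* = 0.5·M/p_y.
At p_x=33.2, p_y=1, M=190: x* = 0.5·190/33.2 = 2.8614.

x* = 2.8614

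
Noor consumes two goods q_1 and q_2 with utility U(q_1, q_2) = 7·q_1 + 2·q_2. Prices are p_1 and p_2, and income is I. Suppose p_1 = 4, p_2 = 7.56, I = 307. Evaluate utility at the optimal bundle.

V = 537.25

Linear utility — the consumer picks whichever good has higher MU/price: 7/4 = 1.75 vs 2/7.56 = 0.2646.
q_1 gives more utility per dollar, so spend all income on q_1: q_1* = I/p_1, q_2* = 0.
Numerically: q_1* = 76.75, q_2* = 0.
Utility at the optimum: U(76.75, 0) = 537.25.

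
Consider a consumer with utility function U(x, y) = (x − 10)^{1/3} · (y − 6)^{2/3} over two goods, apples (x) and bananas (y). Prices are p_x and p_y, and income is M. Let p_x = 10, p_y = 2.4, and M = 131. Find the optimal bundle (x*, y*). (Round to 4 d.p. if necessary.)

x* = 10.5533, y* = 10.6111

Let x' = x−10, y' = y−6. MRS = (1/2)·y'/x' = p_x/p_y.
After buying the subsistence bundle (10, 6), a share 1/3 of the remaining income goes to x: x* = 10 + 1/3·(M − 10p_x − 6p_y)/p_x.
Discretionary income = 131 − 10·10 − 6·2.4 = 16.6; x* = 10 + 1/3·16.6/10 = 10.5533; y* = 6 + 2/3·16.6/2.4 = 10.6111.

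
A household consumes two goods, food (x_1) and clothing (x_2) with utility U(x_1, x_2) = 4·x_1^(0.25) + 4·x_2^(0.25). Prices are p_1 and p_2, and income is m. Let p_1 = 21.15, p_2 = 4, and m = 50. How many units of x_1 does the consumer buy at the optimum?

MRS = MU_x_1/MU_x_2 = (x_2/x_1)^(0.75). Set equal to p_1/p_2.
Solve for the ratio: x_2/x_1 = [p_1/p_2]^(4/3).
With the ratio pinned down, the budget gives x_1* = m/(p_1 + p_2·(x_2/x_1)) and x_2* = (x_2/x_1)·x_1*.
Numerically x_2/x_1 = 9.211574, so x_1* = 50/(21.15 + 4·9.211574) = 0.8621.

x_1* = 0.8621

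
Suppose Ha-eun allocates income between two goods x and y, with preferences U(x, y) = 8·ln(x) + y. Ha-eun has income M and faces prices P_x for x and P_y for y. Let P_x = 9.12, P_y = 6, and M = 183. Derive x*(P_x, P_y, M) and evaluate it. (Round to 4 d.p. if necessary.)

x* = 5.2632

Set MRS = P_x/P_y: (8/x)/1 = P_x/P_y.
So x*(P_x,P_y) = 8·P_y/P_x, independent of income; and y* = (M − 8·P_y)/P_y.
At the given prices: x* = 8·6/9.12 = 5.2632.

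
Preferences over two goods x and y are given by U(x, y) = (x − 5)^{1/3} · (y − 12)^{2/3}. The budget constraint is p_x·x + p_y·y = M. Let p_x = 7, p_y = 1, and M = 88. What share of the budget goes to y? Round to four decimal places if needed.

Substituting into the budget: x* = 5 + 1/3·(M − 5·p_x − 12·p_y)/p_x, and y* = 12 + 2/3·(…)/p_y.
Discretionary income = 88 − 5·7 − 12·1 = 41; x* = 5 + 1/3·41/7 = 6.9524; y* = 12 + 2/3·41/1 = 39.3333.
Expenditure on y: 1·39.3333 = 39.3333; share = 0.447.

share on y = 0.447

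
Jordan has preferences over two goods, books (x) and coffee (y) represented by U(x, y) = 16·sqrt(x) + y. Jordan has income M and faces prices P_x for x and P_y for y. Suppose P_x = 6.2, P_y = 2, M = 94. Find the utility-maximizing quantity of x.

x* = 6.6597

Utility is quasi-linear in y; the FOC for x is 8/√x = P_x/P_y.
Solve: √x = 8·P_y/P_x, so x*(P_x,P_y) = (8·P_y/P_x)², and y* = (M − P_x·x*)/P_y.
Plugging in: x* = (8·2/6.2)² = 6.6597.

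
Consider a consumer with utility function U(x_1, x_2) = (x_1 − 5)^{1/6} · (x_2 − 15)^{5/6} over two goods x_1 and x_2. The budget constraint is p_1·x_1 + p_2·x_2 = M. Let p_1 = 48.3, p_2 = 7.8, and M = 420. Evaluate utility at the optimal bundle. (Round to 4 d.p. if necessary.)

V = 3.7079

Let x_1' = x_1−5, x_2' = x_2−15. MRS = (1/5)·x_2'/x_1' = p_1/p_2.
Substituting into the budget: x_1* = 5 + 1/6·(M − 5·p_1 − 15·p_2)/p_1, and x_2* = 15 + 5/6·(…)/p_2.
Discretionary income = 420 − 5·48.3 − 15·7.8 = 61.5; x_1* = 5 + 1/6·61.5/48.3 = 5.2122; x_2* = 15 + 5/6·61.5/7.8 = 21.5705.
Utility at the optimum: U(5.2122, 21.5705) = 3.7079.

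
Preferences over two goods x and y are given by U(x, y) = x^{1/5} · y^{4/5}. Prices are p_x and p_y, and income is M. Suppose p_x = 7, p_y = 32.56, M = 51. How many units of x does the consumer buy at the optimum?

x* = 1.4571

Tangency: MRS = (1/4)·y/x = p_x/p_y.
So 0.2·p_y·y = 0.8·p_x·x; combined with the budget, a share 0.2 of income goes to x.
Demand: x*(p_x,p_y,M) = 0.2·M/p_x and y* = 0.8·M/p_y.
At p_x=7, p_y=32.56, M=51: x* = 0.2·51/7 = 1.4571.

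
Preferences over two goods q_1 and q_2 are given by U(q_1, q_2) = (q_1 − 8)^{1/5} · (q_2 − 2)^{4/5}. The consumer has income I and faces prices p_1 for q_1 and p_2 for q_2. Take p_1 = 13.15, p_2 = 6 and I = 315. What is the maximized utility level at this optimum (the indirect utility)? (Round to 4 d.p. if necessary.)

Let q_1' = q_1−8, q_2' = q_2−2. MRS = (1/4)·q_2'/q_1' = p_1/p_2.
Substituting into the budget: q_1* = 8 + 0.2·(I − 8·p_1 − 2·p_2)/p_1, and q_2* = 2 + 0.8·(…)/p_2.
Discretionary income = 315 − 8·13.15 − 2·6 = 197.8; q_1* = 8 + 0.2·197.8/13.15 = 11.0084; q_2* = 2 + 0.8·197.8/6 = 28.3733.
Utility at the optimum: U(11.0084, 28.3733) = 17.0843.

V = 17.0843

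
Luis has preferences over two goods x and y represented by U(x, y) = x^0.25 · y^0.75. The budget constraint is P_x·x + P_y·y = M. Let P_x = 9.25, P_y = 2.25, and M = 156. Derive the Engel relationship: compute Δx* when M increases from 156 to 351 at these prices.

The MRS is (1/3)·y/x. Set MRS = P_x/P_y.
Rearranging, P_y·y = 3·P_x·x. Substituting into the budget gives P_x·x·(1 + 3) = M.
Demand: x*(P_x,P_y,M) = 0.25·M/P_x and y* = 0.75·M/P_y.
At P_x=9.25, P_y=2.25, M=156: x* = 0.25·156/9.25 = 4.2162.
At M' = 351: x* = 9.4865. Change: 9.4865 − 4.2162 = 5.2703.

Δx* = 5.2703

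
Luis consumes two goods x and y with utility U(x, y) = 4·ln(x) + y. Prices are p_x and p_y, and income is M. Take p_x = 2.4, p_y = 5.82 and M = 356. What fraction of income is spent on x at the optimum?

Set MRS = p_x/p_y: (4/x)/1 = p_x/p_y.
So x*(p_x,p_y) = 4·p_y/p_x, independent of income; and y* = (M − 4·p_y)/p_y.
At the given prices: x* = 4·5.82/2.4 = 9.7, and y* = 57.1684.
Expenditure on x: 2.4·9.7 = 23.28; share = 0.0654.

share on x = 0.0654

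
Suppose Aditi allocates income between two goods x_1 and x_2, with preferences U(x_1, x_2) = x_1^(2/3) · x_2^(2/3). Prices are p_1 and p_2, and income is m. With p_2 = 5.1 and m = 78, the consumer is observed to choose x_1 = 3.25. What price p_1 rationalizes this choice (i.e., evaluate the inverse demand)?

Tangency: MRS = x_2/x_1 = p_1/p_2.
So 2/3·p_2·x_2 = 2/3·p_1·x_1; combined with the budget, a share 0.5 of income goes to x_1.
Demand: x_1*(p_1,p_2,m) = 0.5·m/p_1 and x_2* = 0.5·m/p_2.
Set x_1* = 3.25 in the demand function and solve for p_1: p_1 = 12.

p_1 = 12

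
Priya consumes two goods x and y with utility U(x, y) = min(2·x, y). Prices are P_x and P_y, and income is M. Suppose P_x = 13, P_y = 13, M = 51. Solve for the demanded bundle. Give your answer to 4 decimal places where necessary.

With perfect complements, no substitution: consume in ratio x:y = 1:2.
Budget: P_x·x + P_y·2·x = M, so (P_x + 2·P_y)·x = M.
Demand: x*(P_x,P_y,M) = M/(P_x + 2·P_y), y* = 2·M/(P_x + 2·P_y).
Here 13 + 2·13 = 39, giving x* = 1.3077 and y* = 2.6154.

x* = 1.3077, y* = 2.6154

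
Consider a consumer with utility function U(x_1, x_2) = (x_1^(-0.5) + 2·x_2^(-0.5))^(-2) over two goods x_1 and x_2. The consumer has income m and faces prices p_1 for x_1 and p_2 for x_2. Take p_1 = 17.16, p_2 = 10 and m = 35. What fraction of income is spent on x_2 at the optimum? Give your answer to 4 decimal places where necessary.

MU_x_1 ∝ x_1^(-1.5), MU_x_2 ∝ 2·x_2^(-1.5), so MRS = (1/2)·(x_2/x_1)^(1.5) = p_1/p_2.
Hence x_2/x_1 = (2·p_1/p_2)^(1/(1.5)), i.e. raised to the 2/3 power.
With the ratio pinned down, the budget gives x_1* = m/(p_1 + p_2·(x_2/x_1)) and x_2* = (x_2/x_1)·x_1*.
Numerically x_2/x_1 = 2.275263, so x_1* = 35/(17.16 + 10·2.275263) = 0.8769 and x_2* = 2.275263·0.8769 = 1.9952.
Expenditure on x_2: 10·1.9952 = 19.9521; share = 0.5701.

share on x_2 = 0.5701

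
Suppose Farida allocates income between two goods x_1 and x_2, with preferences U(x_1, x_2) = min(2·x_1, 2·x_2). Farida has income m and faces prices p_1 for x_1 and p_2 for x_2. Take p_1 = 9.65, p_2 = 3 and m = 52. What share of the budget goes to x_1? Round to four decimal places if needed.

Leontief preferences: the optimum is at the kink where x_1/2 = x_2/2, i.e. x_2 = x_1.
Budget: p_1·x_1 + p_2·x_1 = m, so (2·p_1 + 2·p_2)·x_1 = 2·m.
Demand: x_1*(p_1,p_2,m) = 2·m/(2·p_1 + 2·p_2), x_2* = 2·m/(2·p_1 + 2·p_2).
Here 2·9.65 + 2·3 = 25.3, giving x_1* = 4.1107 and x_2* = 4.1107.
Expenditure on x_1: 9.65·4.1107 = 39.668; share = 0.7628.

share on x_1 = 0.7628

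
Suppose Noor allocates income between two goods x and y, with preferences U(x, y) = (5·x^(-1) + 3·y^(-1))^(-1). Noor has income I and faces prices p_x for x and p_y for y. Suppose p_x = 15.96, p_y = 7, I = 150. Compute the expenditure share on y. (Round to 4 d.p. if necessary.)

MRS = MU_x/MU_y = (5/3)·(y/x)^(2). Set equal to p_x/p_y.
Hence y/x = ((3/5)·p_x/p_y)^(1/(2)), i.e. raised to the 0.5 power.
With the ratio pinned down, the budget gives x* = I/(p_x + p_y·(y/x)) and y* = (y/x)·x*.
Numerically y/x = 1.169615, so x* = 150/(15.96 + 7·1.169615) = 6.2119 and y* = 1.169615·6.2119 = 7.2655.
Expenditure on y: 7·7.2655 = 50.8585; share = 0.3391.

share on y = 0.3391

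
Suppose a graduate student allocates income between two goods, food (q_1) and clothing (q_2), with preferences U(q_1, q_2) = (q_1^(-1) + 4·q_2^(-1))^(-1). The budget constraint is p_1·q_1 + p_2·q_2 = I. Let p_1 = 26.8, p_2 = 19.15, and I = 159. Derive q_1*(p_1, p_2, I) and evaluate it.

MU_q_1 ∝ q_1^(-2), MU_q_2 ∝ 4·q_2^(-2), so MRS = (1/4)·(q_2/q_1)^(2) = p_1/p_2.
Solve for the ratio: q_2/q_1 = [4·p_1/p_2]^(0.5).
Substitute q_2 = (q_2/q_1)·q_1 into the budget: q_1* = I/(p_1 + p_2·(q_2/q_1)).
Numerically q_2/q_1 = 2.365991, so q_1* = 159/(26.8 + 19.15·2.365991) = 2.205.

q_1* = 2.205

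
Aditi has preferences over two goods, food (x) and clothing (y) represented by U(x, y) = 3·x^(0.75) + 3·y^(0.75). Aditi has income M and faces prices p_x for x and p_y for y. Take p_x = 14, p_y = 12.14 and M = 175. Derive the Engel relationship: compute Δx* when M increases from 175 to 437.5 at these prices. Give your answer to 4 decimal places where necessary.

From the CES first-order condition, (y/x)^(0.25) = p_x/p_y.
Solve for the ratio: y/x = [p_x/p_y]^(4).
Substitute y = (y/x)·x into the budget: x* = M/(p_x + p_y·(y/x)).
Numerically y/x = 1.768632, so x* = 175/(14 + 12.14·1.768632) = 4.9336.
At M' = 437.5: x* = 12.334. Change: 12.334 − 4.9336 = 7.4004.

Δx* = 7.4004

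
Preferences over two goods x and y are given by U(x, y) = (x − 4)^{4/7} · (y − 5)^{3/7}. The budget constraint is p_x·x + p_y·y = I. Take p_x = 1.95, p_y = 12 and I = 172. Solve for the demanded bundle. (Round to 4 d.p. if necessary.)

After buying the subsistence bundle (4, 5), a share 4/7 of the remaining income goes to x: x* = 4 + 4/7·(I − 4p_x − 5p_y)/p_x.
Discretionary income = 172 − 4·1.95 − 5·12 = 104.2; x* = 4 + 4/7·104.2/1.95 = 34.5348; y* = 5 + 3/7·104.2/12 = 8.7214.

x* = 34.5348, y* = 8.7214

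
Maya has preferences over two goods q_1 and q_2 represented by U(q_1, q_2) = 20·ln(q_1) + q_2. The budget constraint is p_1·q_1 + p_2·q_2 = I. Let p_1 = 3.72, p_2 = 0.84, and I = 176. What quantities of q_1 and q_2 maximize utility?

q_1* = 4.5161, q_2* = 189.5238

Set MRS = p_1/p_2: (20/q_1)/1 = p_1/p_2.
So q_1*(p_1,p_2) = 20·p_2/p_1, independent of income; and q_2* = (I − 20·p_2)/p_2.
At the given prices: q_1* = 20·0.84/3.72 = 4.5161, and q_2* = 189.5238.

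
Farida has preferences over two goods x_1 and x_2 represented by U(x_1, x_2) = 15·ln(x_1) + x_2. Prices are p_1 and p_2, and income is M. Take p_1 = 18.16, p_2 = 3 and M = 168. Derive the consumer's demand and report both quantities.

x_1* = 2.478, x_2* = 41

Set MRS = p_1/p_2: (15/x_1)/1 = p_1/p_2.
So x_1*(p_1,p_2) = 15·p_2/p_1, independent of income; and x_2* = (M − 15·p_2)/p_2.
At the given prices: x_1* = 15·3/18.16 = 2.478, and x_2* = 41.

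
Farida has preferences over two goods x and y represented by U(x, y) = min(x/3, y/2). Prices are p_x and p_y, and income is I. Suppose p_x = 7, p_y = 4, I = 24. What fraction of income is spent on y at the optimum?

share on y = 0.2759

With perfect complements, no substitution: consume in ratio x:y = 3:2.
Budget: p_x·x + p_y·(2/3)·x = I, so (3·p_x + 2·p_y)·x = 3·I.
Demand: x*(p_x,p_y,I) = 3·I/(3·p_x + 2·p_y), y* = 2·I/(3·p_x + 2·p_y).
Here 3·7 + 2·4 = 29, giving x* = 2.4828 and y* = 1.6552.
Expenditure on y: 4·1.6552 = 6.6207; share = 0.2759.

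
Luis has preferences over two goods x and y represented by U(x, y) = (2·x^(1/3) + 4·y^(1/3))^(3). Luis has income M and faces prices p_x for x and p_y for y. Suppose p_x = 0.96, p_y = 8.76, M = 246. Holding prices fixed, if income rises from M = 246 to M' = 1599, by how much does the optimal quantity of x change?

From the CES first-order condition, (1/2)·(y/x)^(2/3) = p_x/p_y.
Hence y/x = (2·p_x/p_y)^(1/(2/3)), i.e. raised to the 1.5 power.
Substitute y = (y/x)·x into the budget: x* = M/(p_x + p_y·(y/x)).
Numerically y/x = 0.102611, so x* = 246/(0.96 + 8.76·0.102611) = 132.338.
At M' = 1599: x* = 860.1972. Change: 860.1972 − 132.338 = 727.8592.

Δx* = 727.8592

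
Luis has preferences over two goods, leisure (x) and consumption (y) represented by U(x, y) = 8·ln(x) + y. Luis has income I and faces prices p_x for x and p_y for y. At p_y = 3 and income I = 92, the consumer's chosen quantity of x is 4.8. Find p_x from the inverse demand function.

MU_x = 8/x, MU_y = 1. Tangency: 8/x = p_x/p_y.
So x*(p_x,p_y) = 8·p_y/p_x, independent of income; and y* = (I − 8·p_y)/p_y.
Set x* = 4.8 in the demand function and solve for p_x: p_x = 5.

p_x = 5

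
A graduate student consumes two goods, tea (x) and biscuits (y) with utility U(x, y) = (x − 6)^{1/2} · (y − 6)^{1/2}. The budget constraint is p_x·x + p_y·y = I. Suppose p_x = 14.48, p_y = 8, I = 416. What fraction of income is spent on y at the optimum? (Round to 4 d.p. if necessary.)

share on y = 0.4533

Discretionary income = 416 − 6·14.48 − 6·8 = 281.12; x* = 6 + 0.5·281.12/14.48 = 15.7072; y* = 6 + 0.5·281.12/8 = 23.57.
Expenditure on y: 8·23.57 = 188.56; share = 0.4533.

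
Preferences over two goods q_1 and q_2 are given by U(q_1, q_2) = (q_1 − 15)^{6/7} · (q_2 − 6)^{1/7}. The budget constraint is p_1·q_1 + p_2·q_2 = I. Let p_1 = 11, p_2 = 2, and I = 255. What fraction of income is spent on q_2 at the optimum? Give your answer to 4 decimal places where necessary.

share on q_2 = 0.0908

This is Cobb-Douglas in (q_1−15, q_2−6): tangency gives 6/7·p_2·(q_2−6) = 1/7·p_1·(q_1−15).
Substituting into the budget: q_1* = 15 + 6/7·(I − 15·p_1 − 6·p_2)/p_1, and q_2* = 6 + 1/7·(…)/p_2.
Discretionary income = 255 − 15·11 − 6·2 = 78; q_1* = 15 + 6/7·78/11 = 21.0779; q_2* = 6 + 1/7·78/2 = 11.5714.
Expenditure on q_2: 2·11.5714 = 23.1429; share = 0.0908.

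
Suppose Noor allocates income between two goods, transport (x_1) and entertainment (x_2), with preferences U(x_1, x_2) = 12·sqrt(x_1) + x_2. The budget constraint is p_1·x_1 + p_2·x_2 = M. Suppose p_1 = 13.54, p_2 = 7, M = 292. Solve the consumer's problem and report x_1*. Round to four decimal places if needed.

Set MRS = p_1/p_2: 6·x_1^(−1/2) = p_1/p_2.
Solve: √x_1 = 6·p_2/p_1, so x_1*(p_1,p_2) = (6·p_2/p_1)², and x_2* = (M − p_1·x_1*)/p_2.
Plugging in: x_1* = (6·7/13.54)² = 9.6219.

x_1* = 9.6219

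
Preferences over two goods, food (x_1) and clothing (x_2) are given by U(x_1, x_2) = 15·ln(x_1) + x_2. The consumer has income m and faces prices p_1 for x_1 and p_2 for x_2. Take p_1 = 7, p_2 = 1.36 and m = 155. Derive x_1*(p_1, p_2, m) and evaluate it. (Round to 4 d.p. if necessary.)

x_1* = 2.9143

Set MRS = p_1/p_2: (15/x_1)/1 = p_1/p_2.
So x_1*(p_1,p_2) = 15·p_2/p_1, independent of income; and x_2* = (m − 15·p_2)/p_2.
At the given prices: x_1* = 15·1.36/7 = 2.9143.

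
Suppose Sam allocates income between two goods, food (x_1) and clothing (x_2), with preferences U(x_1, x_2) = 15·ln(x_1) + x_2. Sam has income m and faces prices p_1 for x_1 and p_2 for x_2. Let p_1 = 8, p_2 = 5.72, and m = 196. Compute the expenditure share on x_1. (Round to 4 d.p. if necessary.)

So x_1*(p_1,p_2) = 15·p_2/p_1, independent of income; and x_2* = (m − 15·p_2)/p_2.
At the given prices: x_1* = 15·5.72/8 = 10.725, and x_2* = 19.2657.
Expenditure on x_1: 8·10.725 = 85.8; share = 0.4378.

share on x_1 = 0.4378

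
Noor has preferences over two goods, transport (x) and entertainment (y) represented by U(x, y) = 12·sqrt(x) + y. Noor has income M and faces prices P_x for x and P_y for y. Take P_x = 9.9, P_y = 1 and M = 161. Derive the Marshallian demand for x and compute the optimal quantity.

x* = 0.3673

Thus x* = (6·P_y/P_x)² — independent of M — with the rest of income spent on y.
Plugging in: x* = (6·1/9.9)² = 0.3673.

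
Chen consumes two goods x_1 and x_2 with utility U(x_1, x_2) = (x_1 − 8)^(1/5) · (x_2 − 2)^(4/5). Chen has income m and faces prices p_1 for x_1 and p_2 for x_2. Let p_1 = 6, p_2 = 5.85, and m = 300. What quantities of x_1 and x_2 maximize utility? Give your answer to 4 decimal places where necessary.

x_1* = 16.01, x_2* = 34.8615

MRS = (1/4)·(x_2−2)/(x_1−8). Tangency with p_1/p_2 gives x_2−2 = 4·(p_1/p_2)·(x_1−8).
Substituting into the budget: x_1* = 8 + 0.2·(m − 8·p_1 − 2·p_2)/p_1, and x_2* = 2 + 0.8·(…)/p_2.
Discretionary income = 300 − 8·6 − 2·5.85 = 240.3; x_1* = 8 + 0.2·240.3/6 = 16.01; x_2* = 2 + 0.8·240.3/5.85 = 34.8615.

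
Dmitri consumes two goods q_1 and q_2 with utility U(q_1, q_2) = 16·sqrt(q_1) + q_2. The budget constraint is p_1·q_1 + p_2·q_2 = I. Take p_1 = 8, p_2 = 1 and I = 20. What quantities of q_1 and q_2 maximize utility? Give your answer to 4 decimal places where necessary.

q_1* = 1, q_2* = 12

Solve: √q_1 = 8·p_2/p_1, so q_1*(p_1,p_2) = (8·p_2/p_1)², and q_2* = (I − p_1·q_1*)/p_2.
Plugging in: q_1* = (8·1/8)² = 1, q_2* = 12.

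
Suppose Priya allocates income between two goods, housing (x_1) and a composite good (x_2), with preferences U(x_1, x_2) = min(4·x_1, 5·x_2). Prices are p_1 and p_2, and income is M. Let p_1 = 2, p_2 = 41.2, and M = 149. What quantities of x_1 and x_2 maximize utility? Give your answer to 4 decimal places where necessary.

x_1* = 4.262, x_2* = 3.4096

With perfect complements, no substitution: consume in ratio x_1:x_2 = 5:4.
Budget: p_1·x_1 + p_2·(4/5)·x_1 = M, so (5·p_1 + 4·p_2)·x_1 = 5·M.
Demand: x_1*(p_1,p_2,M) = 5·M/(5·p_1 + 4·p_2), x_2* = 4·M/(5·p_1 + 4·p_2).
Here 5·2 + 4·41.2 = 174.8, giving x_1* = 4.262 and x_2* = 3.4096.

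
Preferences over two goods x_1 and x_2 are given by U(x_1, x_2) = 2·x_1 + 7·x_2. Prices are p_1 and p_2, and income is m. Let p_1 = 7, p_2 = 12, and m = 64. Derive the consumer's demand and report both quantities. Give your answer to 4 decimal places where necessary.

Perfect substitutes: compare marginal utility per dollar. 2/p_1 vs 7/p_2 → 0.2857 vs 0.5833.
x_2 gives more utility per dollar, so spend all income on x_2: x_2* = m/p_2, x_1* = 0.
Numerically: x_1* = 0, x_2* = 5.3333.

x_1* = 0, x_2* = 5.3333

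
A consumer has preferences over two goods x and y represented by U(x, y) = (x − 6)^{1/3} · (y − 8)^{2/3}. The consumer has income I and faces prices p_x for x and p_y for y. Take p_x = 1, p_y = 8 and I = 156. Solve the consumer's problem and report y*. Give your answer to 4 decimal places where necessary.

y* = 15.1667

Let x' = x−6, y' = y−8. MRS = (1/2)·y'/x' = p_x/p_y.
After buying the subsistence bundle (6, 8), a share 1/3 of the remaining income goes to x: x* = 6 + 1/3·(I − 6p_x − 8p_y)/p_x.
Discretionary income = 156 − 6·1 − 8·8 = 86; y* = 8 + 2/3·86/8 = 15.1667.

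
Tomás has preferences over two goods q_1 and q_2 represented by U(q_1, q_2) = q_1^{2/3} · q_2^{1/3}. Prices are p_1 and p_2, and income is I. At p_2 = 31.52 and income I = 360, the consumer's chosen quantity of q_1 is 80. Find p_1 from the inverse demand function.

MU_q_1/MU_q_2 = (2/3·q_2)/(1/3·q_1); tangency sets this equal to p_1/p_2.
So 2/3·p_2·q_2 = 1/3·p_1·q_1; combined with the budget, a share 2/3 of income goes to q_1.
Demand: q_1*(p_1,p_2,I) = 2/3·I/p_1 and q_2* = 1/3·I/p_2.
Set q_1* = 80 in the demand function and solve for p_1: p_1 = 3.

p_1 = 3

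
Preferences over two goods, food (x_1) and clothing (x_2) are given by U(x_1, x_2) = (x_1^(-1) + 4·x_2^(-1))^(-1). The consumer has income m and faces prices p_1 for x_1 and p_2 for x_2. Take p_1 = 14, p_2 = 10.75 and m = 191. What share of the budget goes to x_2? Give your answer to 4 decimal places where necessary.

From the CES first-order condition, (1/4)·(x_2/x_1)^(2) = p_1/p_2.
Solve for the ratio: x_2/x_1 = [4·p_1/p_2]^(0.5).
Substitute x_2 = (x_2/x_1)·x_1 into the budget: x_1* = m/(p_1 + p_2·(x_2/x_1)).
Numerically x_2/x_1 = 2.28239, so x_1* = 191/(14 + 10.75·2.28239) = 4.9564 and x_2* = 2.28239·4.9564 = 11.3125.
Expenditure on x_2: 10.75·11.3125 = 121.6098; share = 0.6367.

share on x_2 = 0.6367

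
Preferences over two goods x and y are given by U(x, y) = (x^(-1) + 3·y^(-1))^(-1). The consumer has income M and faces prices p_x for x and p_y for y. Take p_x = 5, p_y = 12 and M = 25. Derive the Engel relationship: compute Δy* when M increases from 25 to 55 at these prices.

Δy* = 1.8213

From the CES first-order condition, (1/3)·(y/x)^(2) = p_x/p_y.
Hence y/x = (3·p_x/p_y)^(1/(2)), i.e. raised to the 0.5 power.
With the ratio pinned down, the budget gives x* = M/(p_x + p_y·(y/x)) and y* = (y/x)·x*.
Numerically y/x = 1.118034, so x* = 25/(5 + 12·1.118034) = 1.3575 and y* = 1.118034·1.3575 = 1.5177.
At M' = 55: y* = 3.339. Change: 3.339 − 1.5177 = 1.8213.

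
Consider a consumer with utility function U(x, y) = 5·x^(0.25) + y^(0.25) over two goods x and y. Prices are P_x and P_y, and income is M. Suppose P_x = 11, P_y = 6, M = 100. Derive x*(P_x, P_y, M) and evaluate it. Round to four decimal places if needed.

MU_x ∝ 5·x^(-0.75), MU_y ∝ y^(-0.75), so MRS = 5·(y/x)^(0.75) = P_x/P_y.
Hence y/x = ((1/5)·P_x/P_y)^(1/(0.75)), i.e. raised to the 4/3 power.
Substitute y = (y/x)·x into the budget: x* = M/(P_x + P_y·(y/x)).
Numerically y/x = 0.262439, so x* = 100/(11 + 6·0.262439) = 7.9525.

x* = 7.9525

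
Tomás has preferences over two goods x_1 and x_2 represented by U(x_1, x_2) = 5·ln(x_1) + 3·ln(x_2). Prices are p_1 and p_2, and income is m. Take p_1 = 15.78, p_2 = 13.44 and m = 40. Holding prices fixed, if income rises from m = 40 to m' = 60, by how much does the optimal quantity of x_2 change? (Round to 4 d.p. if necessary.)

Δx_2* = 0.558

Demand: x_1*(p_1,p_2,m) = 0.625·m/p_1 and x_2* = 0.375·m/p_2.
At p_1=15.78, p_2=13.44, m=40: x_2* = 0.375·40/13.44 = 1.1161.
At m' = 60: x_2* = 1.6741. Change: 1.6741 − 1.1161 = 0.558.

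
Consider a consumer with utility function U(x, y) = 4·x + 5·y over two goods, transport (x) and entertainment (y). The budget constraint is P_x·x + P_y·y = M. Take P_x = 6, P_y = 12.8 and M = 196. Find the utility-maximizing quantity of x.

Linear utility — the consumer picks whichever good has higher MU/price: 4/6 = 0.6667 vs 5/12.8 = 0.3906.
x gives more utility per dollar, so spend all income on x: x* = M/P_x, y* = 0.
Numerically: x* = 32.6667, y* = 0.

x* = 32.6667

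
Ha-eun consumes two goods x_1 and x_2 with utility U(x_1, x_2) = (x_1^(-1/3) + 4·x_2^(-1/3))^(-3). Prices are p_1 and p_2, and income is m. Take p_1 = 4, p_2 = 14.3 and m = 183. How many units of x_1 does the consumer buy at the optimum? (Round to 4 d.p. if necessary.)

Numerically x_2/x_1 = 1.087897, so x_1* = 183/(4 + 14.3·1.087897) = 9.3573.

x_1* = 9.3573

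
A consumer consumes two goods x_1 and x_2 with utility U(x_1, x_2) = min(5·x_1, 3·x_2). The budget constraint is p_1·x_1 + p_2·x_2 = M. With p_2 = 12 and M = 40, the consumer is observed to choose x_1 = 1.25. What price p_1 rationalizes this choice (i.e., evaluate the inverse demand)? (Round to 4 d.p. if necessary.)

p_1 = 12

With perfect complements, no substitution: consume in ratio x_1:x_2 = 3:5.
Budget: p_1·x_1 + p_2·(5/3)·x_1 = M, so (3·p_1 + 5·p_2)·x_1 = 3·M.
Demand: x_1*(p_1,p_2,M) = 3·M/(3·p_1 + 5·p_2), x_2* = 5·M/(3·p_1 + 5·p_2).
Set x_1* = 1.25 in the demand function and solve for p_1: p_1 = 12.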